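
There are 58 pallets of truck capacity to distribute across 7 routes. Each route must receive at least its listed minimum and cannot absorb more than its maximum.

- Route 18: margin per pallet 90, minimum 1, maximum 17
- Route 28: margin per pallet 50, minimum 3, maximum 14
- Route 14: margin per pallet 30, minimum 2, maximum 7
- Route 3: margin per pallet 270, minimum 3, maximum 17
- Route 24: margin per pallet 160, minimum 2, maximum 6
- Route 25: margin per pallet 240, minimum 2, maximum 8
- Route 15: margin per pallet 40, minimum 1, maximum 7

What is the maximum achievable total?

9450

Meeting every minimum uses 1+3+2+3+2+2+1 = 14 pallets, leaving 44.
Order the routes by margin per pallet: Route 3 270 > Route 25 240 > Route 24 160 > Route 18 90 > Route 28 50 > Route 15 40 > Route 14 30.
Give Route 3 14 more to hit its cap of 17 ; 30 left.
Route 25 takes 6 more to reach its cap of 8 ; 24 left.
Give Route 24 4 more to hit its cap of 6 ; 20 left.
Route 18 takes 16 more to reach its cap of 17 ; 4 left.
Route 28 has room for 11 more but only 4 remain, so it gets 7.
Total = 90×17 + 50×7 + 30×2 + 270×17 + 160×6 + 240×8 + 40×1 = 9450.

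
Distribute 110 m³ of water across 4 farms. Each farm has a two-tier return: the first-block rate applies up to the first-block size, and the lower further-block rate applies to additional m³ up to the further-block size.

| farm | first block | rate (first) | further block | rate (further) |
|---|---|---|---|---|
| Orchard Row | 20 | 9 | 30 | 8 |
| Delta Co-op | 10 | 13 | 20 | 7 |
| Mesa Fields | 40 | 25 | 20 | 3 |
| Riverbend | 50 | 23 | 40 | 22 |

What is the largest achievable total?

Rank every tier by rate: Mesa Fields/first 25 > Riverbend/first 23 > Riverbend/second 22 > Delta Co-op/first 13 > Orchard Row/first 9 > Orchard Row/second 8 > Delta Co-op/second 7 > Mesa Fields/second 3.
Mesa Fields/first (25): +40 → 70 left.
Fill Riverbend first block (50 at 23) → 20 left.
Riverbend/second: +20 of 40 at 22; pool empty.
Total = 25×40 + 23×50 + 22×20 = 2590.

2590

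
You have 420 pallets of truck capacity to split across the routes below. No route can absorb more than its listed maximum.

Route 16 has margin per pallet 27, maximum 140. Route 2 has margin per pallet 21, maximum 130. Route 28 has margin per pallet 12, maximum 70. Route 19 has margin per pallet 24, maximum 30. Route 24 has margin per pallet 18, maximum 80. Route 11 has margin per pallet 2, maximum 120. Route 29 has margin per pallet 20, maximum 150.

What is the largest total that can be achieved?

9630

Order the routes by margin per pallet: Route 16 27 > Route 19 24 > Route 2 21 > Route 29 20 > Route 24 18 > Route 28 12 > Route 11 2.
Route 16: +140 to 140 (cap) → 280 left.
Route 19 takes 30 to reach its cap of 30 → 250 left.
Route 2 takes 130 to reach its cap of 130 → 120 left.
Route 29 has room for 150 but only 120 remain, so it gets 120.
Total = 27×140 + 21×130 + 24×30 + 20×120 = 9630.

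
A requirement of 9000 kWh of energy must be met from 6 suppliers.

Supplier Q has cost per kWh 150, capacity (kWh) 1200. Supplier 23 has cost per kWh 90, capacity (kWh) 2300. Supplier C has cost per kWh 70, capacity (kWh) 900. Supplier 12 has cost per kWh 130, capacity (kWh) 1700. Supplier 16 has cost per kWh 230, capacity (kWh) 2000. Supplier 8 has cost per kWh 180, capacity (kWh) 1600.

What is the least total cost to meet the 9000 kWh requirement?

1258000

Cheapest first:
Supplier C (70): use full 900 ; 8100 kWh to go.
Supplier 23 at 90: take all 2300 kWh ; 5800 still needed.
Supplier 12 (130): use full 1700 ; 4100 kWh to go.
Take 1200 from Supplier Q at 150 ; need 2900 more.
Take 1600 from Supplier 8 at 180 ; need 1300 more.
Supplier 16 at 230: take 1300 of its 2000 ; requirement met.
Cost = 900×70 + 2300×90 + 1700×130 + 1200×150 + 1600×180 + 1300×230 = 1258000.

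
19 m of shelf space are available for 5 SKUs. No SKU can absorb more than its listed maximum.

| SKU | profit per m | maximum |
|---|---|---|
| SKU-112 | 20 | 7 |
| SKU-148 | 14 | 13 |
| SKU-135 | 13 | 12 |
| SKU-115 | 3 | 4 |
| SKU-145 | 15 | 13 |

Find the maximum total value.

Rank by profit per m: SKU-112 20 > SKU-145 15 > SKU-148 14 > SKU-135 13 > SKU-115 3.
SKU-112: +7 to 7 (cap) → 12 left.
SKU-145: +12 (room for 13) → 12. Pool exhausted.
Total = 20×7 + 15×12 = 320.

320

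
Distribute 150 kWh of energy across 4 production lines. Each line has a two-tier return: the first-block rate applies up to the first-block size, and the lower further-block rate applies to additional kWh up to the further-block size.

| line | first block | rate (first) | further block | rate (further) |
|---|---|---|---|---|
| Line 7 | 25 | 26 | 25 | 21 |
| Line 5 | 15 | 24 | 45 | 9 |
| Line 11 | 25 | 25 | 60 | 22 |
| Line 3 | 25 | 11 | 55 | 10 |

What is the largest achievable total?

Rank every tier by rate: Line 7/first 26 > Line 11/first 25 > Line 5/first 24 > Line 11/second 22 > Line 7/second 21 > Line 3/first 11 > Line 3/second 10 > Line 5/second 9.
Fill Line 7 first block (25 at 26) → 125 left.
Fill Line 11 first block (25 at 25) → 100 left.
Line 5 first at 24: fill all 15 → 85 left.
Line 11/second (22): +60 → 25 left.
Line 7 second at 21: fill all 25 → 0 left.
Total = 26×25 + 25×25 + 24×15 + 22×60 + 21×25 = 3480.

3480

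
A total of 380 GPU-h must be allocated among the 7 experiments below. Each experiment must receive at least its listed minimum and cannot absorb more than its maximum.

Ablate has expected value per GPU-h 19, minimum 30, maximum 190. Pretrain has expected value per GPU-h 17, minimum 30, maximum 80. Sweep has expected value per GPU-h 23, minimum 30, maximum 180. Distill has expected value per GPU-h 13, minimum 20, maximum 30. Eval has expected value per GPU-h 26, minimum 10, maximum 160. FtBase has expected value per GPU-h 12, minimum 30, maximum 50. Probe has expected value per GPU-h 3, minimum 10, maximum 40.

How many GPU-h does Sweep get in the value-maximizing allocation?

Meeting every minimum uses 30+30+30+20+10+30+10 = 160 GPU-h, leaving 220.
Order the experiments by expected value per GPU-h: Eval 26 > Sweep 23 > Ablate 19 > Pretrain 17 > Distill 13 > FtBase 12 > Probe 3.
Eval takes 150 more to reach its cap of 160 → 70 left.
Sweep has room for 150 more but only 70 remain, so it gets 100.

100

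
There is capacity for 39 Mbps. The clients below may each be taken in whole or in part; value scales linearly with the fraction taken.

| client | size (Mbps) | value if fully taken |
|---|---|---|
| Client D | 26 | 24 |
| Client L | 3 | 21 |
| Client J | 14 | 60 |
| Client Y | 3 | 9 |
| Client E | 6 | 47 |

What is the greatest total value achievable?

149

Sort by value density: Client E 47/6≈7.83, Client L 21/3≈7, Client J 60/14≈4.29, Client Y 9/3≈3, Client D 24/26≈0.923.
Client E: take in full, 6 Mbps for value 47 ; 33 left.
All 3 Mbps of Client L fit (value 21) ; 30 remain.
All 14 Mbps of Client J fit (value 60) ; 16 remain.
All 3 Mbps of Client Y fit (value 9) ; 13 remain.
13 Mbps left: a 13/26 share of Client D gives 24×13/26 = 12.
Total value = 149.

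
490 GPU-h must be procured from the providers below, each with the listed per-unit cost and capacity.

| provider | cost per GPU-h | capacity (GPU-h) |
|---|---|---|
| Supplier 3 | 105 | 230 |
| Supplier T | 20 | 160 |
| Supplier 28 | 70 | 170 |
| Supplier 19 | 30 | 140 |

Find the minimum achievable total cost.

Fill from the cheapest provider first.
Supplier T (20): use full 160 → 330 GPU-h to go.
Supplier 19 at 30: take all 140 GPU-h → 190 still needed.
Supplier 28 at 70: take all 170 GPU-h → 20 still needed.
Supplier 3 at 105: take 20 of its 230 → requirement met.
Cost = 160×20 + 140×30 + 170×70 + 20×105 = 21400.

21400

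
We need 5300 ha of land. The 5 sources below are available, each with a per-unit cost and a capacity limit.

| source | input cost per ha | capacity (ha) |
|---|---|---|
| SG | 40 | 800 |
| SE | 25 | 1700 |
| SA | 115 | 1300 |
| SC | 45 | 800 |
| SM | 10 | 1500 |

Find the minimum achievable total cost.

183000

Cheapest first:
Take 1500 from SM at 10 ; need 3800 more.
SE (25): use full 1700 ; 2100 ha to go.
Take 800 from SG at 40 ; need 1300 more.
SC at 45: take all 800 ha ; 500 still needed.
Take 500 from SA at 115 to finish.
Cost = 1500×10 + 1700×25 + 800×40 + 800×45 + 500×115 = 183000.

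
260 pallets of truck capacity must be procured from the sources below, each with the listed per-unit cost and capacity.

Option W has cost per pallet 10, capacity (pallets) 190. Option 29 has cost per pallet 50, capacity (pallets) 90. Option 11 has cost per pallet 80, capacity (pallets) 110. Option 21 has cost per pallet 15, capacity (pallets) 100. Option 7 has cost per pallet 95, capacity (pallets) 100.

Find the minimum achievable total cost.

Use sources in increasing cost order.
Take 190 from Option W at 10 → need 70 more.
Take 70 from Option 21 at 15 to finish.
Option 29, Option 11, Option 7: unused.
Cost = 190×10 + 70×15 = 2950.

2950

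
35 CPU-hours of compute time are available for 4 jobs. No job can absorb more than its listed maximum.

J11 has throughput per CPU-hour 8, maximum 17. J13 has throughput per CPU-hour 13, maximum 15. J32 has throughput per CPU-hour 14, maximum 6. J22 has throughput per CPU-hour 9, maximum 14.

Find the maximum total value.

405

Rank by throughput per CPU-hour: J32 14 > J13 13 > J22 9 > J11 8.
J32 takes 6 to reach its cap of 6 — 29 left.
J13 takes 15 to reach its cap of 15 — 14 left.
J22: +14 to 14 (cap) — 0 left.
Total = 13×15 + 14×6 + 9×14 = 405.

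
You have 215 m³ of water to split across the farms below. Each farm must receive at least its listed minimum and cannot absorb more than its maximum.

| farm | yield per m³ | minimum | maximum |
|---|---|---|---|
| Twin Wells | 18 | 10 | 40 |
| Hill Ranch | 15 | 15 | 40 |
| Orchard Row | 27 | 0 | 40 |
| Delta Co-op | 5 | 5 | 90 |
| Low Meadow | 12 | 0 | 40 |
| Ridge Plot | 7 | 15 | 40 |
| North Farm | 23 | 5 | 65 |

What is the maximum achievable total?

Meeting every minimum uses 10+15+0+5+0+15+5 = 50 m³, leaving 165.
Rank by yield per m³: Orchard Row 27 > North Farm 23 > Twin Wells 18 > Hill Ranch 15 > Low Meadow 12 > Ridge Plot 7 > Delta Co-op 5.
Give Orchard Row 40 more to hit its cap of 40 — 125 left.
North Farm takes 60 more to reach its cap of 65 — 65 left.
Give Twin Wells 30 more to hit its cap of 40 — 35 left.
Hill Ranch: +25 to 40 (cap) — 10 left.
Low Meadow: +10 (room for 40) → 10. Pool exhausted.
Total = 18×40 + 15×40 + 27×40 + 5×5 + 12×10 + 7×15 + 23×65 = 4145.

4145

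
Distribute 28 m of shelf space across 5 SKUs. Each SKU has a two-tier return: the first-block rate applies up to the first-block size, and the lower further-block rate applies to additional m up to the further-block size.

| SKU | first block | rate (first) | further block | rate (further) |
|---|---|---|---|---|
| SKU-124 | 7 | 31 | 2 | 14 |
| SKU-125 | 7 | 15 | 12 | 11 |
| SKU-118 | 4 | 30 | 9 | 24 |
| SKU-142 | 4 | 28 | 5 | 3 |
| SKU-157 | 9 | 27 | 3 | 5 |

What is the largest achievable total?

788

Treat each block as its own option and order by rate: SKU-124/tier1 31 > SKU-118/tier1 30 > SKU-142/tier1 28 > SKU-157/tier1 27 > SKU-118/tier2 24 > SKU-125/tier1 15 > SKU-124/tier2 14 > SKU-125/tier2 11 > SKU-157/tier2 5 > SKU-142/tier2 3.
SKU-124/tier1 (31): +7 — 21 left.
Fill SKU-118 tier1 block (4 at 30) — 17 left.
Fill SKU-142 tier1 block (4 at 28) — 13 left.
SKU-157 tier1 at 27: fill all 9 — 4 left.
4 remain; put them into SKU-118 tier2 at 24.
Total = 31×7 + 30×4 + 28×4 + 27×9 + 24×4 = 788.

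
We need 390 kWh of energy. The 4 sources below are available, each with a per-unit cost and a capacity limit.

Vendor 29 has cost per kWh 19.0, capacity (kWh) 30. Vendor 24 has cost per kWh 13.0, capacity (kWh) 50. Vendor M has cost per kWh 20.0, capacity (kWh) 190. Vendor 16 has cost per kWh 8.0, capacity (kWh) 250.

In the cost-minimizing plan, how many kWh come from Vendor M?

Fill from the cheapest source first.
Vendor 16 at 8.0: take all 250 kWh — 140 still needed.
Vendor 24 at 13.0: take all 50 kWh — 90 still needed.
Vendor 29 at 19.0: take all 30 kWh — 60 still needed.
Vendor M (20.0): take the remaining 60 — done.

60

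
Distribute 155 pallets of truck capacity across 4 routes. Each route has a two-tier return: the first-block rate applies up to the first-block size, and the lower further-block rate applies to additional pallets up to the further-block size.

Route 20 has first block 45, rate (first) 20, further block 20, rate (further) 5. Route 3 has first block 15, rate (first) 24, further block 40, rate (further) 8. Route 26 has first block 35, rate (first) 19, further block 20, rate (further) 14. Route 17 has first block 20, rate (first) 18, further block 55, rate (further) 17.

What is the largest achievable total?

Rank every tier by rate: Route 3/first 24 > Route 20/first 20 > Route 26/first 19 > Route 17/first 18 > Route 17/second 17 > Route 26/second 14 > Route 3/second 8 > Route 20/second 5.
Fill Route 3 first block (15 at 24) → 140 left.
Fill Route 20 first block (45 at 20) → 95 left.
Route 26 first at 19: fill all 35 → 60 left.
Route 17 first at 18: fill all 20 → 40 left.
Route 17/second: +40 of 55 at 17; pool empty.
Total = 24×15 + 20×45 + 19×35 + 18×20 + 17×40 = 2965.

2965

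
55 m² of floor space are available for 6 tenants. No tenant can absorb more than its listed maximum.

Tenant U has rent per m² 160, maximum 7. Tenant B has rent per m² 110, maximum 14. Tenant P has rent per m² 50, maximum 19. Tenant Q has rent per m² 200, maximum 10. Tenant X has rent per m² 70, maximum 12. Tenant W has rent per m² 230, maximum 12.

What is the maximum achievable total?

8260

Rank by rent per m²: Tenant W 230 > Tenant Q 200 > Tenant U 160 > Tenant B 110 > Tenant X 70 > Tenant P 50.
Give Tenant W 12 to hit its cap of 12 ; 43 left.
Give Tenant Q 10 to hit its cap of 10 ; 33 left.
Tenant U takes 7 to reach its cap of 7 ; 26 left.
Give Tenant B 14 to hit its cap of 14 ; 12 left.
Give Tenant X 12 to hit its cap of 12 ; 0 left.
Total = 160×7 + 110×14 + 200×10 + 70×12 + 230×12 = 8260.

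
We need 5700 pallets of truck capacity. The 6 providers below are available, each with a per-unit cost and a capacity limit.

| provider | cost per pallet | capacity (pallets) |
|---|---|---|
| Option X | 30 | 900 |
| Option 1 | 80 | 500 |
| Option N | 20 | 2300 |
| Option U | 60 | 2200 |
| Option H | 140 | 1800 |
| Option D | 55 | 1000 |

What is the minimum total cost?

Fill from the cheapest provider first.
Option N at 20: take all 2300 pallets — 3400 still needed.
Take 900 from Option X at 30 — need 2500 more.
Take 1000 from Option D at 55 — need 1500 more.
Option U at 60: take 1500 of its 2200 — requirement met.
Option 1, Option H: unused.
Cost = 2300×20 + 900×30 + 1000×55 + 1500×60 = 218000.

218000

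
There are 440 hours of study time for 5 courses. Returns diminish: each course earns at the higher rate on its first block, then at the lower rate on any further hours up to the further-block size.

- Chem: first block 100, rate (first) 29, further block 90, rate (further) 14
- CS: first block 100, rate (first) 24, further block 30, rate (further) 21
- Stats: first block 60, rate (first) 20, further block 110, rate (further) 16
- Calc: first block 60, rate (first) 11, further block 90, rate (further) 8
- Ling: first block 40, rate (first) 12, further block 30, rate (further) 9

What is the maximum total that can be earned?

Order all 10 blocks by rate: Chem/tier1 29 > CS/tier1 24 > CS/tier2 21 > Stats/tier1 20 > Stats/tier2 16 > Chem/tier2 14 > Ling/tier1 12 > Calc/tier1 11 > Ling/tier2 9 > Calc/tier2 8.
Fill Chem tier1 block (100 at 29) — 340 left.
CS/tier1 (24): +100 — 240 left.
CS tier2 at 21: fill all 30 — 210 left.
Fill Stats tier1 block (60 at 20) — 150 left.
Stats/tier2 (16): +110 — 40 left.
40 remain; put them into Chem tier2 at 14.
Total = 29×100 + 24×100 + 21×30 + 20×60 + 16×110 + 14×40 = 9450.

9450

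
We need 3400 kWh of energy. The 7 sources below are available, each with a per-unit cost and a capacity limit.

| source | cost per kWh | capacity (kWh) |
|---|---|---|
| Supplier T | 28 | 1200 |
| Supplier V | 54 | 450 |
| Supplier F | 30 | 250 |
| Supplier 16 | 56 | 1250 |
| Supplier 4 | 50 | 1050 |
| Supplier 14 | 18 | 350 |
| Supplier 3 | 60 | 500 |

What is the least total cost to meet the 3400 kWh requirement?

Use sources in increasing cost order.
Supplier 14 (18): use full 350 → 3050 kWh to go.
Supplier T (28): use full 1200 → 1850 kWh to go.
Supplier F (30): use full 250 → 1600 kWh to go.
Supplier 4 (50): use full 1050 → 550 kWh to go.
Supplier V at 54: take all 450 kWh → 100 still needed.
Supplier 16 at 56: take 100 of its 1250 → requirement met.
Supplier 3: unused.
Cost = 350×18 + 1200×28 + 250×30 + 1050×50 + 450×54 + 100×56 = 129800.

129800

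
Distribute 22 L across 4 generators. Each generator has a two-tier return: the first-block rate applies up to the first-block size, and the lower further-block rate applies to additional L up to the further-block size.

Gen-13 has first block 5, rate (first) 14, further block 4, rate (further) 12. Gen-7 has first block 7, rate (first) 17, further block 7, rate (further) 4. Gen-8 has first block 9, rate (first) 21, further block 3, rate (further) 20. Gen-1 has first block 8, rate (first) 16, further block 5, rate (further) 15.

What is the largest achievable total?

416

Rank every tier by rate: Gen-8/tier1 21 > Gen-8/tier2 20 > Gen-7/tier1 17 > Gen-1/tier1 16 > Gen-1/tier2 15 > Gen-13/tier1 14 > Gen-13/tier2 12 > Gen-7/tier2 4.
Gen-8/tier1 (21): +9 → 13 left.
Fill Gen-8 tier2 block (3 at 20) → 10 left.
Fill Gen-7 tier1 block (7 at 17) → 3 left.
Gen-1/tier1: +3 of 8 at 16; pool empty.
Total = 21×9 + 20×3 + 17×7 + 16×3 = 416.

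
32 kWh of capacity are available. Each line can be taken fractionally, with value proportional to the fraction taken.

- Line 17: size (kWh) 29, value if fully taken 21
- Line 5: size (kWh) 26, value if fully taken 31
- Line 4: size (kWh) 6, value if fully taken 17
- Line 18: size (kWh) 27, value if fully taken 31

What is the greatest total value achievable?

Sort by value density: Line 4 17/6≈2.83, Line 5 31/26≈1.19, Line 18 31/27≈1.15, Line 17 21/29≈0.724.
Line 4: take in full, 6 kWh for value 17 — 26 left.
All 26 kWh of Line 5 fit (value 31) — 0 remain.
Total value = 48.

48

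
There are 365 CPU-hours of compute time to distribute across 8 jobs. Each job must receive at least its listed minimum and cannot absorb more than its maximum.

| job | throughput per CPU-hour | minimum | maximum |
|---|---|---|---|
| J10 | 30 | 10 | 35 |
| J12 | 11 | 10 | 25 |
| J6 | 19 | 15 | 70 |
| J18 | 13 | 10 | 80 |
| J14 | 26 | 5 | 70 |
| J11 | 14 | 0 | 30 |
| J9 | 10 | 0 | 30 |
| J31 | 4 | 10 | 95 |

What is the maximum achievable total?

Meeting every minimum uses 10+10+15+10+5+0+0+10 = 60 CPU-hours, leaving 305.
Rank by throughput per CPU-hour: J10 30 > J14 26 > J6 19 > J11 14 > J18 13 > J12 11 > J9 10 > J31 4.
J10 takes 25 more to reach its cap of 35 → 280 left.
Give J14 65 more to hit its cap of 70 → 215 left.
J6 takes 55 more to reach its cap of 70 → 160 left.
Give J11 30 more to hit its cap of 30 → 130 left.
J18 takes 70 more to reach its cap of 80 → 60 left.
Give J12 15 more to hit its cap of 25 → 45 left.
J9 takes 30 more to reach its cap of 30 → 15 left.
J31 has room for 85 more but only 15 remain, so it gets 25.
Total = 30×35 + 11×25 + 19×70 + 13×80 + 26×70 + 14×30 + 10×30 + 4×25 = 6335.

6335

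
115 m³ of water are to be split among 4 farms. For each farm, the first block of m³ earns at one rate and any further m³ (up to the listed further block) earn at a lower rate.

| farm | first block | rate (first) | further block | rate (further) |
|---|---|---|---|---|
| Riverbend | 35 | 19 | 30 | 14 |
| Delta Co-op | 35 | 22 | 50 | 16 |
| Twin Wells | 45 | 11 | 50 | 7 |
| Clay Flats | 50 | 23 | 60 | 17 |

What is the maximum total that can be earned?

2490

Rank every tier by rate: Clay Flats/tier1 23 > Delta Co-op/tier1 22 > Riverbend/tier1 19 > Clay Flats/tier2 17 > Delta Co-op/tier2 16 > Riverbend/tier2 14 > Twin Wells/tier1 11 > Twin Wells/tier2 7.
Clay Flats tier1 at 23: fill all 50 ; 65 left.
Fill Delta Co-op tier1 block (35 at 22) ; 30 left.
Riverbend/tier1: +30 of 35 at 19; pool empty.
Total = 23×50 + 22×35 + 19×30 = 2490.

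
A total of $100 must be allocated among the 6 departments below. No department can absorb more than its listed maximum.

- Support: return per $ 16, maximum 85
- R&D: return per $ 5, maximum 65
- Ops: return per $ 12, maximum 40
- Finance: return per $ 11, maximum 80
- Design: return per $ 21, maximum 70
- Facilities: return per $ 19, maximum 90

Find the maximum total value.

Highest return per $ first: Design 21 > Facilities 19 > Support 16 > Ops 12 > Finance 11 > R&D 5.
Design takes 70 to reach its cap of 70 ; 30 left.
Facilities: +30 (room for 90) → 30. Pool exhausted.
Total = 21×70 + 19×30 = 2040.

2040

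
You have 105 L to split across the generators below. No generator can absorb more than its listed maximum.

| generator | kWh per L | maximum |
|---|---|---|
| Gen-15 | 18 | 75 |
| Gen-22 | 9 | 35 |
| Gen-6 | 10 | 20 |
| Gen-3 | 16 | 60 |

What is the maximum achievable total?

Rank by kWh per L: Gen-15 18 > Gen-3 16 > Gen-6 10 > Gen-22 9.
Gen-15: +75 to 75 (cap) — 30 left.
Gen-3: +30 (room for 60) → 30. Pool exhausted.
Total = 18×75 + 16×30 = 1830.

1830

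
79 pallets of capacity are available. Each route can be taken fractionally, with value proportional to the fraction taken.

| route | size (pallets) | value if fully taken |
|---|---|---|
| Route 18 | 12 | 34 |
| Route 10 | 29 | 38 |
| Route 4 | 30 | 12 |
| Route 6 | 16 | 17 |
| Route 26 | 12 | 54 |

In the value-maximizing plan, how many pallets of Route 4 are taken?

Best value per unit of size first: Route 26 54/12≈4.5, Route 18 34/12≈2.83, Route 10 38/29≈1.31, Route 6 17/16≈1.06, Route 4 12/30≈0.4.
All 12 pallets of Route 26 fit (value 54) ; 67 remain.
Take all of Route 18 (12 pallets, value 34) ; 55 pallets left.
Take all of Route 10 (29 pallets, value 38) ; 26 pallets left.
Take all of Route 6 (16 pallets, value 17) ; 10 pallets left.
10 pallets left: a 10/30 share of Route 4 gives 12×10/30 = 4.

10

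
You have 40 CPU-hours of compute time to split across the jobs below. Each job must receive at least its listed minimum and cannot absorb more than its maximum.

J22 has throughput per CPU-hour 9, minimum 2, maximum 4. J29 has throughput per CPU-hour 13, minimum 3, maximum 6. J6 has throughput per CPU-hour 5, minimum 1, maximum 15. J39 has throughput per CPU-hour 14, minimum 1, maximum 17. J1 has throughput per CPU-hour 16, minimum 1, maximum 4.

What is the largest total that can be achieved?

Meeting every minimum uses 2+3+1+1+1 = 8 CPU-hours, leaving 32.
Highest throughput per CPU-hour first: J1 16 > J39 14 > J29 13 > J22 9 > J6 5.
J1: +3 to 4 (cap) ; 29 left.
Give J39 16 more to hit its cap of 17 ; 13 left.
J29 takes 3 more to reach its cap of 6 ; 10 left.
J22: +2 to 4 (cap) ; 8 left.
J6 has room for 14 more but only 8 remain, so it gets 9.
Total = 9×4 + 13×6 + 5×9 + 14×17 + 16×4 = 461.

461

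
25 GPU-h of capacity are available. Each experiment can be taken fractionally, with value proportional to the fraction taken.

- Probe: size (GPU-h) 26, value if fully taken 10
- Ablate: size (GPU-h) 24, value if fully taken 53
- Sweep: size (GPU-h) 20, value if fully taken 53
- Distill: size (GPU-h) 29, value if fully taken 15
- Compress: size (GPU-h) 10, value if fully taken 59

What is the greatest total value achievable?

98.75

Best value per unit of size first: Compress 59/10≈5.9, Sweep 53/20≈2.65, Ablate 53/24≈2.21, Distill 15/29≈0.517, Probe 10/26≈0.385.
Compress: take in full, 10 GPU-h for value 59 — 15 left.
Fill the last 15 GPU-h with part of Sweep: 15/20 of it earns 39.75.
Total value = 98.75.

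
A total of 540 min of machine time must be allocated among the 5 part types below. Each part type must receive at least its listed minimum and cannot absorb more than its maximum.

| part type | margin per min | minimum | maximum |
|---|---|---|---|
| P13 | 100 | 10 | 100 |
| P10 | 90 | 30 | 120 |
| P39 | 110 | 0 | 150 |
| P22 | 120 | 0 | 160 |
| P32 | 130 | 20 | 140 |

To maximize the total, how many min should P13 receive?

60

Meeting every minimum uses 10+30+0+0+20 = 60 min, leaving 480.
Highest margin per min first: P32 130 > P22 120 > P39 110 > P13 100 > P10 90.
Give P32 120 more to hit its cap of 140 → 360 left.
P22 takes 160 more to reach its cap of 160 → 200 left.
P39 takes 150 more to reach its cap of 150 → 50 left.
P13: +50 (room for 90) → 60. Pool exhausted.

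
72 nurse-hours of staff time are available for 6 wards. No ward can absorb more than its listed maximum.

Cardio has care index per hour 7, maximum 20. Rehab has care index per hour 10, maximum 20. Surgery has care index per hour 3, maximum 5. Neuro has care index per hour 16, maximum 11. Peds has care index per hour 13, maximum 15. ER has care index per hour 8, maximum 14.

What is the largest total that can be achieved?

767

Order the wards by care index per hour: Neuro 16 > Peds 13 > Rehab 10 > ER 8 > Cardio 7 > Surgery 3.
Neuro takes 11 to reach its cap of 11 → 61 left.
Peds: +15 to 15 (cap) → 46 left.
Give Rehab 20 to hit its cap of 20 → 26 left.
ER: +14 to 14 (cap) → 12 left.
Only 12 left; Cardio takes them to reach 12.
Total = 7×12 + 10×20 + 16×11 + 13×15 + 8×14 = 767.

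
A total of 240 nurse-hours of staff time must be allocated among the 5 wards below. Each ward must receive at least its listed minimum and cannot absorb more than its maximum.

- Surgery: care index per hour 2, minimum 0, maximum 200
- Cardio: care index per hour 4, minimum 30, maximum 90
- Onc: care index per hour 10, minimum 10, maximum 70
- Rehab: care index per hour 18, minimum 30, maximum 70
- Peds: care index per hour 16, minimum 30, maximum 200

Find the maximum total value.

Meeting every minimum uses 0+30+10+30+30 = 100 nurse-hours, leaving 140.
Highest care index per hour first: Rehab 18 > Peds 16 > Onc 10 > Cardio 4 > Surgery 2.
Rehab: +40 to 70 (cap) → 100 left.
Only 100 left; Peds takes them to reach 130.
Total = 4×30 + 10×10 + 18×70 + 16×130 = 3560.

3560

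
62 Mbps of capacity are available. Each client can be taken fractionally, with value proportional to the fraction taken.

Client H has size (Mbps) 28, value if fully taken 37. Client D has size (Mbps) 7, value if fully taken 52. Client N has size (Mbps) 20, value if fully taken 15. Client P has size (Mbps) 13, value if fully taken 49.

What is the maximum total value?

Best value per unit of size first: Client D 52/7≈7.43, Client P 49/13≈3.77, Client H 37/28≈1.32, Client N 15/20≈0.75.
Take all of Client D (7 Mbps, value 52) ; 55 Mbps left.
Client P: take in full, 13 Mbps for value 49 ; 42 left.
All 28 Mbps of Client H fit (value 37) ; 14 remain.
Only 14 Mbps remain; take 14/20 of Client N for value 15×14/20 = 10.5.
Total value = 148.5.

148.5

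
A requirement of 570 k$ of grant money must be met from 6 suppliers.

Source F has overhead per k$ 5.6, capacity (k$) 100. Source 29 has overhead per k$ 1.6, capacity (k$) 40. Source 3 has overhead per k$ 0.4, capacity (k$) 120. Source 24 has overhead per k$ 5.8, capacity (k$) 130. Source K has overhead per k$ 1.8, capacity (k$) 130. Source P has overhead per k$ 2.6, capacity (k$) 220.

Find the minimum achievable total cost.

Use suppliers in increasing cost order.
Source 3 (0.4): use full 120 → 450 k$ to go.
Source 29 at 1.6: take all 40 k$ → 410 still needed.
Source K at 1.8: take all 130 k$ → 280 still needed.
Take 220 from Source P at 2.6 → need 60 more.
Source F at 5.6: take 60 of its 100 → requirement met.
Source 24: unused.
Cost = 120×0.4 + 40×1.6 + 130×1.8 + 220×2.6 + 60×5.6 = 1254.

1254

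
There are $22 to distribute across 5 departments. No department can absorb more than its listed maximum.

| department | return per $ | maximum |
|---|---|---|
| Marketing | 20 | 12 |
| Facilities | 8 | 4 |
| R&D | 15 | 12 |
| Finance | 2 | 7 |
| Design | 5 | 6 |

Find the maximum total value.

390

Order the departments by return per $: Marketing 20 > R&D 15 > Facilities 8 > Design 5 > Finance 2.
Give Marketing 12 to hit its cap of 12 — 10 left.
Only 10 left; R&D takes them to reach 10.
Total = 20×12 + 15×10 = 390.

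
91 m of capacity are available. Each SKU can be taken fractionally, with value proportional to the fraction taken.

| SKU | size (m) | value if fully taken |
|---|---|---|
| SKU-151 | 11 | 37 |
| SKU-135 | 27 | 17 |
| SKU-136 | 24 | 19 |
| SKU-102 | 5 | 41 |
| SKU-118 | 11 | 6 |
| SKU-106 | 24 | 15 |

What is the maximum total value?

129

Sort by value density: SKU-102 41/5≈8.2, SKU-151 37/11≈3.36, SKU-136 19/24≈0.792, SKU-135 17/27≈0.63, SKU-106 15/24≈0.625, SKU-118 6/11≈0.545.
Take all of SKU-102 (5 m, value 41) ; 86 m left.
All 11 m of SKU-151 fit (value 37) ; 75 remain.
All 24 m of SKU-136 fit (value 19) ; 51 remain.
All 27 m of SKU-135 fit (value 17) ; 24 remain.
Take all of SKU-106 (24 m, value 15) ; 0 m left.
Total value = 129.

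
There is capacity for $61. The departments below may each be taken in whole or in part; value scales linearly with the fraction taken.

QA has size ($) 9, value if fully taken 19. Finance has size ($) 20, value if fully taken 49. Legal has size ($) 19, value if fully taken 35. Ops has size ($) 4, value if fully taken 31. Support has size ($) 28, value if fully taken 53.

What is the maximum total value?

Best value per unit of size first: Ops 31/4≈7.75, Finance 49/20≈2.45, QA 19/9≈2.11, Support 53/28≈1.89, Legal 35/19≈1.84.
All 4 $ of Ops fit (value 31) ; 57 remain.
All 20 $ of Finance fit (value 49) ; 37 remain.
QA: take in full, 9 $ for value 19 ; 28 left.
All 28 $ of Support fit (value 53) ; 0 remain.
Total value = 152.

152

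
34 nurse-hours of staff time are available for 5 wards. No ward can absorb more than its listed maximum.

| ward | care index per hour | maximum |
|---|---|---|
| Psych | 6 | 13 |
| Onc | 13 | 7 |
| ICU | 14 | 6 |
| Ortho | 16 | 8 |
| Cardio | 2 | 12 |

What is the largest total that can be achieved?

381

Rank by care index per hour: Ortho 16 > ICU 14 > Onc 13 > Psych 6 > Cardio 2.
Ortho: +8 to 8 (cap) — 26 left.
Give ICU 6 to hit its cap of 6 — 20 left.
Onc: +7 to 7 (cap) — 13 left.
Psych takes 13 to reach its cap of 13 — 0 left.
Total = 6×13 + 13×7 + 14×6 + 16×8 = 381.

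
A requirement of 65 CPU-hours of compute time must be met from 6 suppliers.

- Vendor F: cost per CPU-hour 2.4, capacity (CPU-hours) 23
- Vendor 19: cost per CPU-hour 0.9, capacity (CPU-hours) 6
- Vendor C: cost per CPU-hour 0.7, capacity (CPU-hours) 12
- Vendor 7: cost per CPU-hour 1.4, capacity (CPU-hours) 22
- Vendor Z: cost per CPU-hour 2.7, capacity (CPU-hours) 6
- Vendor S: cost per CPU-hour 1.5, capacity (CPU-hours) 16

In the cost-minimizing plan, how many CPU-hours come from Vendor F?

9

Use suppliers in increasing cost order.
Vendor C at 0.7: take all 12 CPU-hours → 53 still needed.
Vendor 19 (0.9): use full 6 → 47 CPU-hours to go.
Vendor 7 at 1.4: take all 22 CPU-hours → 25 still needed.
Vendor S (1.5): use full 16 → 9 CPU-hours to go.
Vendor F (2.4): take the remaining 9 → done.
Vendor Z: unused.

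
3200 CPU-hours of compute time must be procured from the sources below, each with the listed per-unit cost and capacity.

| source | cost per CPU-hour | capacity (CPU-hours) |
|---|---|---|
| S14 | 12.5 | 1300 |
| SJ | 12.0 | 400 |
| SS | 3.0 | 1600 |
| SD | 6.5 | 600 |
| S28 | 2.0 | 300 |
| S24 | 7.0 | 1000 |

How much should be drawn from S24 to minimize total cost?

700

Cheapest first:
S28 (2.0): use full 300 → 2900 CPU-hours to go.
Take 1600 from SS at 3.0 → need 1300 more.
SD (6.5): use full 600 → 700 CPU-hours to go.
S24 at 7.0: take 700 of its 1000 → requirement met.
SJ, S14: unused.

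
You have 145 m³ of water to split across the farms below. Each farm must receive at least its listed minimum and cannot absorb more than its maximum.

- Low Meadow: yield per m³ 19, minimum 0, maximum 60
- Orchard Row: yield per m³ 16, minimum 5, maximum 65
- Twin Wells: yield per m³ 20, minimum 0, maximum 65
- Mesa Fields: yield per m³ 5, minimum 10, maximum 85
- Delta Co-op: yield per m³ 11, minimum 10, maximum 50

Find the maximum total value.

2585

Meeting every minimum uses 0+5+0+10+10 = 25 m³, leaving 120.
Highest yield per m³ first: Twin Wells 20 > Low Meadow 19 > Orchard Row 16 > Delta Co-op 11 > Mesa Fields 5.
Twin Wells: +65 to 65 (cap) — 55 left.
Low Meadow: +55 (room for 60) → 55. Pool exhausted.
Total = 19×55 + 16×5 + 20×65 + 5×10 + 11×10 = 2585.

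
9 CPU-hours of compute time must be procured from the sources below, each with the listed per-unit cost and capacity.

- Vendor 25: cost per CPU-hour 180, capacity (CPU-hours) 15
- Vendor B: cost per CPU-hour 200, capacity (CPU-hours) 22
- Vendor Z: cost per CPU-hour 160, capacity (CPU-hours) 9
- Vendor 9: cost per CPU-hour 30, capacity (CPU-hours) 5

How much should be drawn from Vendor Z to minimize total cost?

4

Use sources in increasing cost order.
Vendor 9 (30): use full 5 — 4 CPU-hours to go.
Take 4 from Vendor Z at 160 to finish.
Vendor 25, Vendor B: unused.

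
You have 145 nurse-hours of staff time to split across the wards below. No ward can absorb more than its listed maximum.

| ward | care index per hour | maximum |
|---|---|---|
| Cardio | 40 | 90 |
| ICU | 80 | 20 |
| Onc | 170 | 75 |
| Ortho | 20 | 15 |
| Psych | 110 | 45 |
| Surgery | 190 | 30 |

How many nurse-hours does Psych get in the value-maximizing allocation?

Highest care index per hour first: Surgery 190 > Onc 170 > Psych 110 > ICU 80 > Cardio 40 > Ortho 20.
Surgery takes 30 to reach its cap of 30 — 115 left.
Onc takes 75 to reach its cap of 75 — 40 left.
Only 40 left; Psych takes them to reach 40.

40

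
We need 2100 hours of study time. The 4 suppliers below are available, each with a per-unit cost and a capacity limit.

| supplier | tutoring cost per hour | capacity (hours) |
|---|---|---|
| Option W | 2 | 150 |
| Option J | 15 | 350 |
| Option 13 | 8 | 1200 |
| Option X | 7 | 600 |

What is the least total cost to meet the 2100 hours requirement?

16350

Use suppliers in increasing cost order.
Take 150 from Option W at 2 — need 1950 more.
Take 600 from Option X at 7 — need 1350 more.
Option 13 at 8: take all 1200 hours — 150 still needed.
Option J at 15: take 150 of its 350 — requirement met.
Cost = 150×2 + 600×7 + 1200×8 + 150×15 = 16350.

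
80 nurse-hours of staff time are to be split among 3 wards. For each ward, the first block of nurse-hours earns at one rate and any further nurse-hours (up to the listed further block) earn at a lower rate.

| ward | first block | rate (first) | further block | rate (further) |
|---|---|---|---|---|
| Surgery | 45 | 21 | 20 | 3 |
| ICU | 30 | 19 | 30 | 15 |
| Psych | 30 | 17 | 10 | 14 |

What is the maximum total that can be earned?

1600

Order all 6 blocks by rate: Surgery/first 21 > ICU/first 19 > Psych/first 17 > ICU/second 15 > Psych/second 14 > Surgery/second 3.
Surgery first at 21: fill all 45 ; 35 left.
ICU/first (19): +30 ; 5 left.
Psych/first: +5 of 30 at 17; pool empty.
Total = 21×45 + 19×30 + 17×5 = 1600.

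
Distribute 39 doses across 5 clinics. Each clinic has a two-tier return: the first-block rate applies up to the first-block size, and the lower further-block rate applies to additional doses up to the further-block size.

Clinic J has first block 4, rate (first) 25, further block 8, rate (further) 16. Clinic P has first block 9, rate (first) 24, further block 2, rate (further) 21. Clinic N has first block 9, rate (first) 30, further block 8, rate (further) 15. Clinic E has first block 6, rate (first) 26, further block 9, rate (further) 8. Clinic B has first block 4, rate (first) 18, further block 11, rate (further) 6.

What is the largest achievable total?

Order all 10 blocks by rate: Clinic N/tier1 30 > Clinic E/tier1 26 > Clinic J/tier1 25 > Clinic P/tier1 24 > Clinic P/tier2 21 > Clinic B/tier1 18 > Clinic J/tier2 16 > Clinic N/tier2 15 > Clinic E/tier2 8 > Clinic B/tier2 6.
Fill Clinic N tier1 block (9 at 30) — 30 left.
Clinic E tier1 at 26: fill all 6 — 24 left.
Clinic J tier1 at 25: fill all 4 — 20 left.
Fill Clinic P tier1 block (9 at 24) — 11 left.
Clinic P tier2 at 21: fill all 2 — 9 left.
Clinic B/tier1 (18): +4 — 5 left.
Clinic J tier2 at 16: only 5 left, fill 5.
Total = 30×9 + 26×6 + 25×4 + 24×9 + 21×2 + 18×4 + 16×5 = 936.

936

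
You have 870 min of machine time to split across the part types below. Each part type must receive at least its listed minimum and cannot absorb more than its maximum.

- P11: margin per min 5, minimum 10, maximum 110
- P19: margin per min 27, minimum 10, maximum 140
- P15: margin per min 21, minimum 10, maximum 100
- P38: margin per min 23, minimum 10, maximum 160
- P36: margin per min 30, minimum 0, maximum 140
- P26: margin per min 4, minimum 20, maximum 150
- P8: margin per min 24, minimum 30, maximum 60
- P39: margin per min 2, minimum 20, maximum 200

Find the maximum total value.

16350

Meeting every minimum uses 10+10+10+10+0+20+30+20 = 110 min, leaving 760.
Rank by margin per min: P36 30 > P19 27 > P8 24 > P38 23 > P15 21 > P11 5 > P26 4 > P39 2.
P36 takes 140 more to reach its cap of 140 → 620 left.
P19: +130 to 140 (cap) → 490 left.
P8: +30 to 60 (cap) → 460 left.
P38 takes 150 more to reach its cap of 160 → 310 left.
P15: +90 to 100 (cap) → 220 left.
P11 takes 100 more to reach its cap of 110 → 120 left.
P26: +120 (room for 130) → 140. Pool exhausted.
Total = 5×110 + 27×140 + 21×100 + 23×160 + 30×140 + 4×140 + 24×60 + 2×20 = 16350.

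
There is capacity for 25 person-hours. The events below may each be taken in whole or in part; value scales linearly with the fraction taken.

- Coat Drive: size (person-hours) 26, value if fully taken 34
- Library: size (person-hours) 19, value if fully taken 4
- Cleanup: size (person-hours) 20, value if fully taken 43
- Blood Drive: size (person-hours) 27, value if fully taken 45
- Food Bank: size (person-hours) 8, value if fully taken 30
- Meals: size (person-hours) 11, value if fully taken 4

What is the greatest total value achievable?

66.55

Sort by value density: Food Bank 30/8≈3.75, Cleanup 43/20≈2.15, Blood Drive 45/27≈1.67, Coat Drive 34/26≈1.31, Meals 4/11≈0.364, Library 4/19≈0.211.
All 8 person-hours of Food Bank fit (value 30) → 17 remain.
Only 17 person-hours remain; take 17/20 of Cleanup for value 43×17/20 = 36.55.
Total value = 66.55.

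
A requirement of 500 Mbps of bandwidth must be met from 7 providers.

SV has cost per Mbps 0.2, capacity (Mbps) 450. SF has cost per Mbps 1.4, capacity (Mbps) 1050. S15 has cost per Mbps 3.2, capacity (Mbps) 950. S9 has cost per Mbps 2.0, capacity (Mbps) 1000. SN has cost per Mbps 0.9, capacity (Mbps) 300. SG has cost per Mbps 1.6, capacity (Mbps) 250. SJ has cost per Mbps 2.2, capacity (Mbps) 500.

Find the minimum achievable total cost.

Use providers in increasing cost order.
Take 450 from SV at 0.2 — need 50 more.
SN at 0.9: take 50 of its 300 — requirement met.
SF, SG, S9, SJ, S15: unused.
Cost = 450×0.2 + 50×0.9 = 135.

135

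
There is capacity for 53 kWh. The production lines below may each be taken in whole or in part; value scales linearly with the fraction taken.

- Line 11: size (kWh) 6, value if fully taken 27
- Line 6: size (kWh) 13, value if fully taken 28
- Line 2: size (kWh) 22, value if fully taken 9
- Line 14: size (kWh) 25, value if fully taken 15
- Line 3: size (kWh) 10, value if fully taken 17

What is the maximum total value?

Best value per unit of size first: Line 11 27/6≈4.5, Line 6 28/13≈2.15, Line 3 17/10≈1.7, Line 14 15/25≈0.6, Line 2 9/22≈0.409.
Take all of Line 11 (6 kWh, value 27) — 47 kWh left.
Take all of Line 6 (13 kWh, value 28) — 34 kWh left.
Take all of Line 3 (10 kWh, value 17) — 24 kWh left.
Fill the last 24 kWh with part of Line 14: 24/25 of it earns 14.4.
Total value = 86.4.

86.4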